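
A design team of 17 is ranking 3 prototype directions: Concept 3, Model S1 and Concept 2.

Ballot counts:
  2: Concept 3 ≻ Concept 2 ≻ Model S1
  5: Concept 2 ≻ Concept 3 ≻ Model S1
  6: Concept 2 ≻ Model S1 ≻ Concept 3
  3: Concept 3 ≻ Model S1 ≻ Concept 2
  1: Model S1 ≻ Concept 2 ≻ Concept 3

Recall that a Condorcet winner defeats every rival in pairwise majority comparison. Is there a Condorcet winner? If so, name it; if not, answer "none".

Concept 2

Head-to-head results (17 engineers):
Concept 3 vs Model S1: Concept 3 wins 10–7.
Concept 3 vs Concept 2: Concept 2, 12–5.
Model S1 vs Concept 2: Concept 2 wins 13–4.
Concept 2 beats each of Concept 3, Model S1 — Concept 2 is the Condorcet winner.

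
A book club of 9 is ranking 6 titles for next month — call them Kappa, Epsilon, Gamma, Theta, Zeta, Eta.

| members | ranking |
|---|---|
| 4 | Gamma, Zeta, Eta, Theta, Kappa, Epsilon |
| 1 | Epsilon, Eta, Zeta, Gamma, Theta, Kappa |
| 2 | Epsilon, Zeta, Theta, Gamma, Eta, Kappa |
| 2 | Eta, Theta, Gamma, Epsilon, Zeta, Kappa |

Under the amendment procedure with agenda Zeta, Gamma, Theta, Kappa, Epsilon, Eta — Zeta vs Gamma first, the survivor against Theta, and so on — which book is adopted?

Gamma

Round 1: Zeta vs Gamma — 3–6, Gamma advances.
Round 2: Gamma vs Theta — 5–4, Gamma advances.
Round 3: Gamma vs Kappa — 9–0, Gamma advances.
Round 4: Gamma vs Epsilon — 6–3, Gamma advances.
Round 5: Gamma vs Eta — 6–3, Gamma advances.
Gamma survives the agenda.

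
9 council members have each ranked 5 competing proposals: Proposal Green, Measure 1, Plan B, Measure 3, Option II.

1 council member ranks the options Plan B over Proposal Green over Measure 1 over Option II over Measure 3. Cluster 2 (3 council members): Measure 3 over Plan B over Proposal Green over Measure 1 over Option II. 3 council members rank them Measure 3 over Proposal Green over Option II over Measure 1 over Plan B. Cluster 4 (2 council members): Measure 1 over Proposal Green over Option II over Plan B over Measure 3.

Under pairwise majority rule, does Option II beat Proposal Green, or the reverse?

Proposal Green

No ballot ranks Option II above Proposal Green: 0.
Ballots ranking Proposal Green above Option II: 9 − 0 = 9.
Proposal Green wins the head-to-head 9–0.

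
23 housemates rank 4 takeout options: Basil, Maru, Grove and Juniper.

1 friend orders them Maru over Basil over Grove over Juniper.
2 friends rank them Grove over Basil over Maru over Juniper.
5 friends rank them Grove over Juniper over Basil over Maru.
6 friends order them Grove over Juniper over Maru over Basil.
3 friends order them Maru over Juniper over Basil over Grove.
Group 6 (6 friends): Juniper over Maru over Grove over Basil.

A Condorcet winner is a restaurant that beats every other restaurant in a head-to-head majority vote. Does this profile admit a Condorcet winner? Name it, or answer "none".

Grove

Check each pair by majority over 23 ballots:
Basil vs Maru: Basil preferred on 2+5 = 7 ballots; Maru wins 16–7.
Basil vs Grove: 4 to 19, Grove.
Basil vs Juniper: 3 to 20, Juniper.
Maru vs Grove: 10 to 13, Grove.
Maru vs Juniper: 1+2+3 = 6 for Maru, 17 for Juniper — Juniper by 17–6.
Grove vs Juniper: Grove preferred on 1+2+5+6 = 14 ballots; Grove wins 14–9.
Grove wins every pairwise contest, so Grove is the Condorcet winner.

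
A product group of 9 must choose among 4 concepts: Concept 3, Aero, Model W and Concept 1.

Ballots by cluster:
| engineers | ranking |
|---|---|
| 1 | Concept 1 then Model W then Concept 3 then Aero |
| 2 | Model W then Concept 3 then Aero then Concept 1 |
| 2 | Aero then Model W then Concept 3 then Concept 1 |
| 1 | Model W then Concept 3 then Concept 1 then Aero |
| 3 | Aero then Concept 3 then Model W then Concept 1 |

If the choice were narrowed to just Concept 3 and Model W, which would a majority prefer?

Model W

Ballots ranking Concept 3 above Model W: 3.
Ballots ranking Model W above Concept 3: 9 − 3 = 6.
Model W wins the head-to-head 6–3.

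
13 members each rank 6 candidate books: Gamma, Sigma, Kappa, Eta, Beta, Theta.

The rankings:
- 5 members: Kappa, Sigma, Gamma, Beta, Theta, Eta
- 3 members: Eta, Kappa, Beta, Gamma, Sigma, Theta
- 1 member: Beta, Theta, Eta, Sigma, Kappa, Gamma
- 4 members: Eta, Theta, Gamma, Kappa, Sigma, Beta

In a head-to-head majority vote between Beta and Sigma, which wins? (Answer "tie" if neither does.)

Ballots ranking Beta above Sigma: 3 + 1 = 4.
Ballots ranking Sigma above Beta: 13 − 4 = 9.
Sigma wins the head-to-head 9–4.

Sigma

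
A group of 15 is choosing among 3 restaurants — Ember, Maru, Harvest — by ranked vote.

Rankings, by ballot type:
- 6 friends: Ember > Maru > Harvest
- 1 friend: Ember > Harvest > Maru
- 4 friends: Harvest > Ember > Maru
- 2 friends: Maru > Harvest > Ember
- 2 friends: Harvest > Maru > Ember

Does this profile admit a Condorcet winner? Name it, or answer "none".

none

Pairwise majorities:
Ember vs Maru: Ember is ranked higher on 6+1+4 = 11 ballots, Maru on 4. Ember wins 11–4.
Ember vs Harvest: Harvest wins 8–7.
Maru vs Harvest: 8 to 7, Maru.
No restaurant is unbeaten: Ember loses to Harvest; Maru loses to Ember; Harvest loses to Maru. In particular Ember > Maru > Harvest > Ember is a majority cycle — no Condorcet winner exists.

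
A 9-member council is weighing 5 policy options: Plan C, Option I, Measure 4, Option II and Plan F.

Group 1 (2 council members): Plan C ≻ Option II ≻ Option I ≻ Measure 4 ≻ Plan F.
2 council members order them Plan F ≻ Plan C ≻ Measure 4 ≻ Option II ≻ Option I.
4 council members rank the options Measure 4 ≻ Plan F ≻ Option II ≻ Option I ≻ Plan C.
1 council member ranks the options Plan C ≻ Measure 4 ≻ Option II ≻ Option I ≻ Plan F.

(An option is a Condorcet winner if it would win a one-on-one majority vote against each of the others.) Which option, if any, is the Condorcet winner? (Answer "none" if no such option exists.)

Pairwise majorities:
Plan C vs Option I: Plan C is ranked higher on 2+2+1 = 5 ballots, Option I on 4. Plan C wins 5–4.
Plan C vs Measure 4: 2+2+1 = 5 for Plan C, 4 for Measure 4 — Plan C by 5–4.
Plan C vs Option II: 2+2+1 = 5 for Plan C, 4 for Option II — Plan C by 5–4.
Plan C vs Plan F: Plan C is ranked higher on 2+1 = 3 ballots, Plan F on 6. Plan F wins 6–3.
Option I vs Measure 4: Option I is ranked higher on 2 ballots, Measure 4 on 7. Measure 4 wins 7–2.
Option I vs Option II: Option I is ranked higher on 0 ballots, Option II on 9. Option II wins 9–0.
Option I vs Plan F: Option I preferred on 2+1 = 3 ballots; Plan F wins 6–3.
Measure 4 vs Option II: 2+4+1 = 7 for Measure 4, 2 for Option II — Measure 4 by 7–2.
Measure 4 vs Plan F: 7 to 2, Measure 4.
Option II vs Plan F: Option II is ranked higher on 2+1 = 3 ballots, Plan F on 6. Plan F wins 6–3.
Each option drops at least one matchup (Plan C loses to Plan F; Option I loses to Plan C; Measure 4 loses to Plan C; Option II loses to Plan C; Plan F loses to Measure 4); the cycle Plan C → Measure 4 → Plan F → Plan C rules out a Condorcet winner.

none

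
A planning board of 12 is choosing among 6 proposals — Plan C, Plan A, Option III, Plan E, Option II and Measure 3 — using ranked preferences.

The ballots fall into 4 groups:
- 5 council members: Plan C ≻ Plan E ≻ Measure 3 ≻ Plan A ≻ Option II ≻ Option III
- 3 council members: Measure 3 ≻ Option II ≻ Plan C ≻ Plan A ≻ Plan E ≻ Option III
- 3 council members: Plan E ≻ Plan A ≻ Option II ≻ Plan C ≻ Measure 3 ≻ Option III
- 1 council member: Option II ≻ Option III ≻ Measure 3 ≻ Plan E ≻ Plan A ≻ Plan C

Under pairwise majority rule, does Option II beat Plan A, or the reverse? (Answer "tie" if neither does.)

Plan A

Ballots ranking Option II above Plan A: 3 + 1 = 4.
Ballots ranking Plan A above Option II: 12 − 4 = 8.
Plan A wins the head-to-head 8–4.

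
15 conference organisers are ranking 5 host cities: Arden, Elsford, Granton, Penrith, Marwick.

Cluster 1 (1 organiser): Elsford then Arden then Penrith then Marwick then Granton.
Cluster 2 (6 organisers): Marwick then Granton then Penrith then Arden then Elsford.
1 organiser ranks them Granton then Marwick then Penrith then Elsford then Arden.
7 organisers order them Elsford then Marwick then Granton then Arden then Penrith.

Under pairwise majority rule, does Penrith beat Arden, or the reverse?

Ballots ranking Penrith above Arden: 6 + 1 = 7.
Ballots ranking Arden above Penrith: 15 − 7 = 8.
Arden wins the head-to-head 8–7.

Arden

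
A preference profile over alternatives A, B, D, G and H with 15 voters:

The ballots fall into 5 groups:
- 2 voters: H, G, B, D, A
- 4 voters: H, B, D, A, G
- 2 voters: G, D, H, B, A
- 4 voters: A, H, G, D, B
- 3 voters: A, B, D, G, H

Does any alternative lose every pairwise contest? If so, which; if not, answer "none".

none

Head-to-head results (15 voters):
A vs B: 4+3 = 7 for A, 8 for B — B by 8–7.
A–D: D 8–7.
A–G: A 11–4.
A vs H: 4+3 = 7 for A, 8 for H — H by 8–7.
B vs D: B wins 9–6.
B vs G: B is ranked higher on 4+3 = 7 ballots, G on 8. G wins 8–7.
B–H: H 12–3.
D vs G: 4+3 = 7 for D, 8 for G — G by 8–7.
D vs H: 5 to 10, H.
G vs H: 2+3 = 5 for G, 10 for H — H by 10–5.
Every alternative wins at least one matchup (A beats G; B beats A; D beats A; G beats B; H beats A), so there is no Condorcet loser.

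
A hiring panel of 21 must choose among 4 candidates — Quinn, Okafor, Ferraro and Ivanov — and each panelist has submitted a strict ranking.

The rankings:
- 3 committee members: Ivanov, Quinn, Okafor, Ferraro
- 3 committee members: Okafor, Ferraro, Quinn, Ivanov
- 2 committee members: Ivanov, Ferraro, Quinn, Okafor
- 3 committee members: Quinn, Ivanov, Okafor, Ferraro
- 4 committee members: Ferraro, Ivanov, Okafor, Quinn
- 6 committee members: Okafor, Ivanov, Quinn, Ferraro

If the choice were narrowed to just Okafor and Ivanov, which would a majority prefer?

Ivanov

Ballots ranking Okafor above Ivanov: 3 + 6 = 9.
Ballots ranking Ivanov above Okafor: 21 − 9 = 12.
Ivanov wins the head-to-head 12–9.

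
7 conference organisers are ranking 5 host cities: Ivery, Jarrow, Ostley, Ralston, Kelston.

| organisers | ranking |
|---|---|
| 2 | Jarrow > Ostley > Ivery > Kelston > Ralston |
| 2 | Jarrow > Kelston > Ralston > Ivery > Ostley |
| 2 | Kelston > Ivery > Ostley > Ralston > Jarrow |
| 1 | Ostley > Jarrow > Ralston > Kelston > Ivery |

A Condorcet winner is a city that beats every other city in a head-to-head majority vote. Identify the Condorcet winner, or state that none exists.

Check each pair by majority over 7 ballots:
Ivery vs Jarrow: 2 to 5, Jarrow.
Ivery vs Ostley: 2+2 = 4 for Ivery, 3 for Ostley — Ivery by 4–3.
Ivery vs Ralston: Ivery is ranked higher on 2+2 = 4 ballots, Ralston on 3. Ivery wins 4–3.
Ivery vs Kelston: Ivery preferred on 2 ballots; Kelston wins 5–2.
Jarrow vs Ostley: Jarrow preferred on 2+2 = 4 ballots; Jarrow wins 4–3.
Jarrow vs Ralston: 5 to 2, Jarrow.
Jarrow vs Kelston: Jarrow preferred on 2+2+1 = 5 ballots; Jarrow wins 5–2.
Ostley vs Ralston: Ostley is ranked higher on 2+2+1 = 5 ballots, Ralston on 2. Ostley wins 5–2.
Ostley vs Kelston: Ostley preferred on 2+1 = 3 ballots; Kelston wins 4–3.
Ralston vs Kelston: Ralston preferred on 1 ballot; Kelston wins 6–1.
Jarrow beats each of Ivery, Ostley, Ralston, Kelston — Jarrow is the Condorcet winner.

Jarrow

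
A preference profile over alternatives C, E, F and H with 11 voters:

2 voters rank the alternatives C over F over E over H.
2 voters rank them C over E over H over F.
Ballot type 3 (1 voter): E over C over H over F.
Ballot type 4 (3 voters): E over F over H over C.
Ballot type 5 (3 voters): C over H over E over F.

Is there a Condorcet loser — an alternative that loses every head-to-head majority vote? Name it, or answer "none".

Pairwise majorities:
C vs E: C wins 7–4.
C vs F: C, 8–3.
C vs H: C, 8–3.
E vs F: 2+1+3+3 = 9 for E, 2 for F — E by 9–2.
E vs H: E is ranked higher on 2+2+1+3 = 8 ballots, H on 3. E wins 8–3.
F vs H: H wins 6–5.
F loses to every other alternative — it is the Condorcet loser.

F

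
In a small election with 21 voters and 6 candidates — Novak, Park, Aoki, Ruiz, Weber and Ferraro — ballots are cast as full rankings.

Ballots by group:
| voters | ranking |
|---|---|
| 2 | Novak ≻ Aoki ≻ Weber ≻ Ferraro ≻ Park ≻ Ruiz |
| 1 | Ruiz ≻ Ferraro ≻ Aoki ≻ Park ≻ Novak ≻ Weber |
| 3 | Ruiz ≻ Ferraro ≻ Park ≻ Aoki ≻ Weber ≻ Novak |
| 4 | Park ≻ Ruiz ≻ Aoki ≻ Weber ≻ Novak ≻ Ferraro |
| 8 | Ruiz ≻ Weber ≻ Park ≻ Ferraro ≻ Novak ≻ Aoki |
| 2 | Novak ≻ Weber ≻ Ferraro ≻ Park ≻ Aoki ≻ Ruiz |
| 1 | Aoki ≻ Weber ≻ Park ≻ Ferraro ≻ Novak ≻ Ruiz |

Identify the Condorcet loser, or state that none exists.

none

Head-to-head results (21 voters):
Novak vs Park: 4 to 17, Park.
Novak vs Aoki: 2+8+2 = 12 for Novak, 9 for Aoki — Novak by 12–9.
Novak vs Ruiz: Ruiz, 16–5.
Novak vs Weber: 2+1+2 = 5 for Novak, 16 for Weber — Weber by 16–5.
Novak vs Ferraro: Ferraro wins 13–8.
Park vs Aoki: 17 to 4, Park.
Park vs Ruiz: Ruiz, 12–9.
Park vs Weber: Weber wins 13–8.
Park vs Ferraro: 13 to 8, Park.
Aoki–Ruiz: Ruiz 16–5.
Aoki vs Weber: Aoki preferred on 2+1+3+4+1 = 11 ballots; Aoki wins 11–10.
Aoki vs Ferraro: Ferraro, 14–7.
Ruiz vs Weber: 1+3+4+8 = 16 for Ruiz, 5 for Weber — Ruiz by 16–5.
Ruiz–Ferraro: Ruiz 16–5.
Weber vs Ferraro: 2+4+8+2+1 = 17 for Weber, 4 for Ferraro — Weber by 17–4.
Every candidate wins at least one matchup (Novak beats Aoki; Park beats Novak; Aoki beats Weber; Ruiz beats Novak; Weber beats Novak; Ferraro beats Novak), so there is no Condorcet loser.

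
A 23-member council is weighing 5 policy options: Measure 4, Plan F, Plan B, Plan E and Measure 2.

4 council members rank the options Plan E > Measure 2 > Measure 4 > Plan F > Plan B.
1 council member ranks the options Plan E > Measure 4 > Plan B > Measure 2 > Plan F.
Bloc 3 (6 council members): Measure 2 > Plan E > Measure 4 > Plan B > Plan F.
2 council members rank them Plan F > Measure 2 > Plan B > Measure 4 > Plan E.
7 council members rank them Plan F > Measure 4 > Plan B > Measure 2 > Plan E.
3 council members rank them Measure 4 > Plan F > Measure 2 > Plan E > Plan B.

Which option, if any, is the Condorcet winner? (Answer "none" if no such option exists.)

none

Check each pair by majority over 23 ballots:
Measure 4 vs Plan F: Measure 4 wins 14–9.
Measure 4 vs Plan B: Measure 4 is ranked higher on 4+1+6+7+3 = 21 ballots, Plan B on 2. Measure 4 wins 21–2.
Measure 4 vs Plan E: 2+7+3 = 12 for Measure 4, 11 for Plan E — Measure 4 by 12–11.
Measure 4 vs Measure 2: Measure 2, 12–11.
Plan F vs Plan B: 4+2+7+3 = 16 for Plan F, 7 for Plan B — Plan F by 16–7.
Plan F–Plan E: Plan F 12–11.
Plan F vs Measure 2: 12 to 11, Plan F.
Plan B vs Plan E: Plan E, 14–9.
Plan B vs Measure 2: Measure 2, 15–8.
Plan E vs Measure 2: Measure 2 wins 18–5.
Every option loses at least once (Measure 4 loses to Measure 2; Plan F loses to Measure 4; Plan B loses to Measure 4; Plan E loses to Measure 4; Measure 2 loses to Plan F). The majority relation contains the cycle Measure 4 → Plan F → Measure 2 → Measure 4, so there is no Condorcet winner.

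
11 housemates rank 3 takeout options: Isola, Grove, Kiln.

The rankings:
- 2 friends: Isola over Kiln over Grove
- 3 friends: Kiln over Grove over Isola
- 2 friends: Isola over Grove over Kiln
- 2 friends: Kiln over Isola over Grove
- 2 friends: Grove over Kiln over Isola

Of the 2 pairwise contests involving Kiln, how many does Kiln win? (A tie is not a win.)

Kiln against each rival (11 friends):
Kiln–Isola: Kiln 7–4.
Kiln vs Grove: Kiln wins 7–4.
Kiln beats Isola, Grove — 2 pairwise wins.

2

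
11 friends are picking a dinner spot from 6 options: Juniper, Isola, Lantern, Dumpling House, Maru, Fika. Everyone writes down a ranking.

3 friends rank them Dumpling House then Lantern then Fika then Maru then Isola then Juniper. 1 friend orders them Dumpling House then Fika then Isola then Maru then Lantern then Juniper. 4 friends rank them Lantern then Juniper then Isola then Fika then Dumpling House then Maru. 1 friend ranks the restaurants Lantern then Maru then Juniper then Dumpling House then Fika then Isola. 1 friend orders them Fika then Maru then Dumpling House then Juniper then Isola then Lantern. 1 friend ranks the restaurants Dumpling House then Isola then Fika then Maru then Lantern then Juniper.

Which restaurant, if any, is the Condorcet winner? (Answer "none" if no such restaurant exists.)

Check each pair by majority over 11 ballots:
Juniper vs Isola: Juniper preferred on 4+1+1 = 6 ballots; Juniper wins 6–5.
Juniper–Lantern: Lantern 10–1.
Juniper vs Dumpling House: 4+1 = 5 for Juniper, 6 for Dumpling House — Dumpling House by 6–5.
Juniper vs Maru: Maru, 7–4.
Juniper vs Fika: 5 to 6, Fika.
Isola vs Lantern: Lantern, 8–3.
Isola vs Dumpling House: Isola is ranked higher on 4 ballots, Dumpling House on 7. Dumpling House wins 7–4.
Isola vs Maru: Isola wins 6–5.
Isola vs Fika: 5 to 6, Fika.
Lantern vs Dumpling House: Dumpling House wins 6–5.
Lantern vs Maru: Lantern, 8–3.
Lantern vs Fika: Lantern wins 8–3.
Dumpling House vs Maru: Dumpling House preferred on 3+1+4+1 = 9 ballots; Dumpling House wins 9–2.
Dumpling House vs Fika: 6 to 5, Dumpling House.
Maru vs Fika: Maru preferred on 1 ballot; Fika wins 10–1.
Dumpling House wins every pairwise contest, so Dumpling House is the Condorcet winner.

Dumpling House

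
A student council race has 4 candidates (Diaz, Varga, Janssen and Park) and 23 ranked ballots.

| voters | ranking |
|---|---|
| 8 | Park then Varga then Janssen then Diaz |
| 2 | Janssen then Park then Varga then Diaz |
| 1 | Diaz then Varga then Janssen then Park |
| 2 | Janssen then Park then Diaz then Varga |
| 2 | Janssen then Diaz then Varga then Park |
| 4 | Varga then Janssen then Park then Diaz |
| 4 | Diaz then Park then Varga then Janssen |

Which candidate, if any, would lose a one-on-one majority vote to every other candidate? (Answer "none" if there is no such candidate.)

Diaz

Pairwise majorities:
Diaz vs Varga: Diaz preferred on 1+2+2+4 = 9 ballots; Varga wins 14–9.
Diaz vs Janssen: 1+4 = 5 for Diaz, 18 for Janssen — Janssen by 18–5.
Diaz vs Park: 7 to 16, Park.
Varga–Janssen: Varga 17–6.
Varga vs Park: Park wins 16–7.
Janssen vs Park: Park, 12–11.
Only Diaz has no wins; Diaz is the Condorcet loser.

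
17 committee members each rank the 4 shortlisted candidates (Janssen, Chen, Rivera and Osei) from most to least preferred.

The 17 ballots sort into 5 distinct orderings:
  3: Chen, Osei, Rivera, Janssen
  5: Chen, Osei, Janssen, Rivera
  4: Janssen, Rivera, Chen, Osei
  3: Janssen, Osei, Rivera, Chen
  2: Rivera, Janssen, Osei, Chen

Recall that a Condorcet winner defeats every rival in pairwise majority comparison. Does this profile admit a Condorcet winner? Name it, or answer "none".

Pairwise majorities:
Janssen vs Chen: Janssen wins 9–8.
Janssen vs Rivera: Janssen wins 12–5.
Janssen–Osei: Janssen 9–8.
Chen vs Rivera: Rivera wins 9–8.
Chen vs Osei: Chen wins 12–5.
Rivera vs Osei: Osei wins 11–6.
Only Janssen has no losses; Janssen is the Condorcet winner.

Janssen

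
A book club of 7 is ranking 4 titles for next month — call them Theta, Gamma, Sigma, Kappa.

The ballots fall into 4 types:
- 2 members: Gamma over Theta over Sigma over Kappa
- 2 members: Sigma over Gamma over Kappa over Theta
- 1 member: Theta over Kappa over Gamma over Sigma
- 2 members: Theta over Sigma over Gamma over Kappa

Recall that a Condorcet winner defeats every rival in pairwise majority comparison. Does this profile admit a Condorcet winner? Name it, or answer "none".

Pairwise majorities:
Theta vs Gamma: 3 to 4, Gamma.
Theta vs Sigma: 2+1+2 = 5 for Theta, 2 for Sigma — Theta by 5–2.
Theta vs Kappa: Theta is ranked higher on 2+1+2 = 5 ballots, Kappa on 2. Theta wins 5–2.
Gamma vs Sigma: 2+1 = 3 for Gamma, 4 for Sigma — Sigma by 4–3.
Gamma–Kappa: Gamma 6–1.
Sigma vs Kappa: Sigma, 6–1.
No book is unbeaten: Theta loses to Gamma; Gamma loses to Sigma; Sigma loses to Theta; Kappa loses to Theta. In particular Theta beats Sigma beats Gamma beats Theta is a majority cycle — no Condorcet winner exists.

none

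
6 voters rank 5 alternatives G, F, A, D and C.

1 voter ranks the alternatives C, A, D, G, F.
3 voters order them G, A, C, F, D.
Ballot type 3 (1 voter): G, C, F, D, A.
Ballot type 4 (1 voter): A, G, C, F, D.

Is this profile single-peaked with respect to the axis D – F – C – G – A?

Axis positions: D=1, F=2, C=3, G=4, A=5.
Ballot type 1: ranking walks positions 3-5-1-4-2; A is ranked above G even though G lies between A and the peak C on the axis — preferences dip and rise again. Not single-peaked.
Ballot type 2 (peak G at position 4): ranking walks positions 4-5-3-2-1, expanding outward from the peak — single-peaked.
Ballot type 3 (peak G at position 4): ranking walks positions 4-3-2-1-5, expanding outward from the peak — single-peaked.
Ballot type 4 (peak A at position 5): ranking walks positions 5-4-3-2-1, expanding outward from the peak — single-peaked.
Ballot type 1 violates single-peakedness, so the profile is not single-peaked on this axis.

no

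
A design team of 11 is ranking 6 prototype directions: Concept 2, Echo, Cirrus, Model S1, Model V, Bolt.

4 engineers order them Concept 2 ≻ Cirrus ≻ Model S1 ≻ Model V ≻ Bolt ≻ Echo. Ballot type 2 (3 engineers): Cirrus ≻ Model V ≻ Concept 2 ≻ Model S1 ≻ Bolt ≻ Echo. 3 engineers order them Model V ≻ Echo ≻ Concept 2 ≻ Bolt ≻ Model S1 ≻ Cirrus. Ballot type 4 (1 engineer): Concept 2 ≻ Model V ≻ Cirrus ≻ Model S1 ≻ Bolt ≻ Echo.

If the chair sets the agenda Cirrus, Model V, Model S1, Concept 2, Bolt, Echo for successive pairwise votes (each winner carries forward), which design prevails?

Round 1: Cirrus vs Model V — 7–4, Cirrus advances.
Round 2: Cirrus vs Model S1 — 8–3, Cirrus advances.
Round 3: Cirrus vs Concept 2 — 3–8, Concept 2 advances.
Round 4: Concept 2 vs Bolt — 11–0, Concept 2 advances.
Round 5: Concept 2 vs Echo — 8–3, Concept 2 advances.
Concept 2 survives the agenda.

Concept 2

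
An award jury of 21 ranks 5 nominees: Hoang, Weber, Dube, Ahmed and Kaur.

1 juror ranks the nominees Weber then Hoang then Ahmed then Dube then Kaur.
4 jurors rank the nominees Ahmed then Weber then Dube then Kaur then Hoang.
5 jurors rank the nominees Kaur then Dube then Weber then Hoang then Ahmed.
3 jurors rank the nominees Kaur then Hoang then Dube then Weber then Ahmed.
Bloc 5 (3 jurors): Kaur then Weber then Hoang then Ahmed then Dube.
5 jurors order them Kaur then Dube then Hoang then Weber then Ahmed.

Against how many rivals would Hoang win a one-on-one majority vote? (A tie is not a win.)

Hoang against each rival (21 jurors):
Hoang–Weber: Weber 13–8.
Hoang vs Dube: Hoang is ranked higher on 1+3+3 = 7 ballots, Dube on 14. Dube wins 14–7.
Hoang vs Ahmed: Hoang is ranked higher on 1+5+3+3+5 = 17 ballots, Ahmed on 4. Hoang wins 17–4.
Hoang vs Kaur: Kaur, 20–1.
Hoang beats Ahmed; loses to Weber, Dube, Kaur — 1 pairwise win.

1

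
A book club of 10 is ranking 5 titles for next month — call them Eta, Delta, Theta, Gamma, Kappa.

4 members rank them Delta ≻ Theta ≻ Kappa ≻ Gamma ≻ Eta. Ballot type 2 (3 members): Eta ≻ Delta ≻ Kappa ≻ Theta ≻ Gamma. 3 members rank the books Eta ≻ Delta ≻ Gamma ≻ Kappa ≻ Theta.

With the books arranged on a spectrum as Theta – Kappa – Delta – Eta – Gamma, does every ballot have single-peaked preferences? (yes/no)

Axis positions: Theta=1, Kappa=2, Delta=3, Eta=4, Gamma=5.
Ballot type 1: ranking walks positions 3-1-2-5-4; Theta is ranked above Kappa even though Kappa lies between Theta and the peak Delta on the axis — preferences dip and rise again. Not single-peaked.
Ballot type 2 (peak Eta at position 4): ranking walks positions 4-3-2-1-5, expanding outward from the peak — single-peaked.
Ballot type 3 (peak Eta at position 4): ranking walks positions 4-3-5-2-1, expanding outward from the peak — single-peaked.
Ballot type 1 violates single-peakedness, so the profile is not single-peaked on this axis.

no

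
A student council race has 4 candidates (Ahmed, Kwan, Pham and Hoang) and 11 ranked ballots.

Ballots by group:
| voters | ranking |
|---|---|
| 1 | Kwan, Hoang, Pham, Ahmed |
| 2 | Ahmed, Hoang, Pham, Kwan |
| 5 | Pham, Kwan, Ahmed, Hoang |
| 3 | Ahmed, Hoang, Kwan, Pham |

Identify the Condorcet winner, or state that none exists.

Check each pair by majority over 11 ballots:
Ahmed vs Kwan: Ahmed preferred on 2+3 = 5 ballots; Kwan wins 6–5.
Ahmed vs Pham: 5 to 6, Pham.
Ahmed vs Hoang: Ahmed is ranked higher on 2+5+3 = 10 ballots, Hoang on 1. Ahmed wins 10–1.
Kwan vs Pham: 1+3 = 4 for Kwan, 7 for Pham — Pham by 7–4.
Kwan–Hoang: Kwan 6–5.
Pham vs Hoang: 5 for Pham, 6 for Hoang — Hoang by 6–5.
No candidate is unbeaten: Ahmed loses to Kwan; Kwan loses to Pham; Pham loses to Hoang; Hoang loses to Ahmed. In particular Ahmed beats Hoang beats Pham beats Ahmed is a majority cycle — no Condorcet winner exists.

none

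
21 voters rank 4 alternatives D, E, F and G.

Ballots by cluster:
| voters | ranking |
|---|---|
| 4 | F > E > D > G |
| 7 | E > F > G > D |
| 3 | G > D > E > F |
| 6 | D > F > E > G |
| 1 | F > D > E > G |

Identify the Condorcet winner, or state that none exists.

Head-to-head results (21 voters):
D vs E: D is ranked higher on 3+6+1 = 10 ballots, E on 11. E wins 11–10.
D vs F: 3+6 = 9 for D, 12 for F — F by 12–9.
D vs G: D preferred on 4+6+1 = 11 ballots; D wins 11–10.
E vs F: 10 to 11, F.
E vs G: E preferred on 4+7+6+1 = 18 ballots; E wins 18–3.
F vs G: 4+7+6+1 = 18 for F, 3 for G — F by 18–3.
F defeats every rival head-to-head and is the Condorcet winner.

F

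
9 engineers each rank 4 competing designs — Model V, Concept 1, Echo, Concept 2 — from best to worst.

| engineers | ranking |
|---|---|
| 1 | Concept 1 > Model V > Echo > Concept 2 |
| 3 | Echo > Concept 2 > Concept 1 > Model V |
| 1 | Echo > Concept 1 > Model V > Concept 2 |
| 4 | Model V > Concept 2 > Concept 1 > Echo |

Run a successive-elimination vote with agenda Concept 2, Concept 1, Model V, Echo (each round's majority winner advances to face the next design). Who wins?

Model V

Round 1: Concept 2 vs Concept 1 — 7–2, Concept 2 advances.
Round 2: Concept 2 vs Model V — 3–6, Model V advances.
Round 3: Model V vs Echo — 5–4, Model V advances.
Model V survives the agenda.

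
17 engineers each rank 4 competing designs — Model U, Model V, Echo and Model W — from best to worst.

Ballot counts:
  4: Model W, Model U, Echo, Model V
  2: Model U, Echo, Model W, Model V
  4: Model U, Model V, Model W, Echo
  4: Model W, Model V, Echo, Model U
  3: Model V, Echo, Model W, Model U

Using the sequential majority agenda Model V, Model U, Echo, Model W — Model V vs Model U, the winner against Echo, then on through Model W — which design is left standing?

Round 1: Model V vs Model U — 7–10, Model U advances.
Round 2: Model U vs Echo — 10–7, Model U advances.
Round 3: Model U vs Model W — 6–11, Model W advances.
Model W survives the agenda.

Model W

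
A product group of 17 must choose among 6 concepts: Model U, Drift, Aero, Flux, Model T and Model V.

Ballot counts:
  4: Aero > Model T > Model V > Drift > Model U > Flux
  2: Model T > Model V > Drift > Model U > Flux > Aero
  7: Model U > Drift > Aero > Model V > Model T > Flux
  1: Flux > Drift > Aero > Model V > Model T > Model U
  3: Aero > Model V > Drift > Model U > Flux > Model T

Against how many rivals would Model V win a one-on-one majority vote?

Model V against each rival (17 engineers):
Model V vs Model U: Model V is ranked higher on 4+2+1+3 = 10 ballots, Model U on 7. Model V wins 10–7.
Model V–Drift: Model V 9–8.
Model V vs Aero: Aero wins 15–2.
Model V vs Flux: Model V preferred on 4+2+7+3 = 16 ballots; Model V wins 16–1.
Model V vs Model T: 11 to 6, Model V.
Model V beats Model U, Drift, Flux, Model T; loses to Aero — 4 pairwise wins.

4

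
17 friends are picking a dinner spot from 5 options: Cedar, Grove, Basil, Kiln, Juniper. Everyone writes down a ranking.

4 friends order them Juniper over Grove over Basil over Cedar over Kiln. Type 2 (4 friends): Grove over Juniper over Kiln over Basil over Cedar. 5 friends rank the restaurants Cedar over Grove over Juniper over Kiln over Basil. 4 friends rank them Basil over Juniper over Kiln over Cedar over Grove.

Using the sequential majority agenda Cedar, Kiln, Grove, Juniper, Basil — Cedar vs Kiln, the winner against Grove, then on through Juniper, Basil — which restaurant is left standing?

Round 1: Cedar vs Kiln — 9–8, Cedar advances.
Round 2: Cedar vs Grove — 9–8, Cedar advances.
Round 3: Cedar vs Juniper — 5–12, Juniper advances.
Round 4: Juniper vs Basil — 13–4, Juniper advances.
The agenda winner is Juniper.

Juniper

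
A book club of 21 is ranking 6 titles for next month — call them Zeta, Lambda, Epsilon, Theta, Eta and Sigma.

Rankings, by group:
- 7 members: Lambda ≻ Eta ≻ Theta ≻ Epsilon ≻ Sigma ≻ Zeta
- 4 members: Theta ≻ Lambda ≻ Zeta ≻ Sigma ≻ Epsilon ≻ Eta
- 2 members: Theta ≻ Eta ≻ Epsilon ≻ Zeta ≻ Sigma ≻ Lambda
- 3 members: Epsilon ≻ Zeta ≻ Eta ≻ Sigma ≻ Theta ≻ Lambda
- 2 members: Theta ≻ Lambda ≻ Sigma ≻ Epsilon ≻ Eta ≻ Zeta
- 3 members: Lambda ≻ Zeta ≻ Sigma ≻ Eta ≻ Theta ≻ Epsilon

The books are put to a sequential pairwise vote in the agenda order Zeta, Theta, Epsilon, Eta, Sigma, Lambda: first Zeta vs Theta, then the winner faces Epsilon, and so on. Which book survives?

Lambda

Round 1: Zeta vs Theta — 6–15, Theta advances.
Round 2: Theta vs Epsilon — 18–3, Theta advances.
Round 3: Theta vs Eta — 8–13, Eta advances.
Round 4: Eta vs Sigma — 12–9, Eta advances.
Round 5: Eta vs Lambda — 5–16, Lambda advances.
The agenda winner is Lambda.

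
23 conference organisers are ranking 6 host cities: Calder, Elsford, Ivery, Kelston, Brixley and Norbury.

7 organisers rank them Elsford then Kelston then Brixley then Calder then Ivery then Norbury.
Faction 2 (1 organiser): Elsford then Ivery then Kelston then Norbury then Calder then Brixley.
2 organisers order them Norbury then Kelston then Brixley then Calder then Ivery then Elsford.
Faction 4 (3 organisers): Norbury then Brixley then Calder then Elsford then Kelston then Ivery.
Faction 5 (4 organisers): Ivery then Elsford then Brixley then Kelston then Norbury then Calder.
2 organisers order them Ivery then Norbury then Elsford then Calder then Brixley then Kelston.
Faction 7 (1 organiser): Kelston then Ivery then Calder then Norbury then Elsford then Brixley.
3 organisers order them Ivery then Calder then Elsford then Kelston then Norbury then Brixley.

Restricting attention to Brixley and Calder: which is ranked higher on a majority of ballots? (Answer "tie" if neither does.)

Ballots ranking Brixley above Calder: 7 + 2 + 3 + 4 = 16.
Ballots ranking Calder above Brixley: 23 − 16 = 7.
Brixley wins the head-to-head 16–7.

Brixley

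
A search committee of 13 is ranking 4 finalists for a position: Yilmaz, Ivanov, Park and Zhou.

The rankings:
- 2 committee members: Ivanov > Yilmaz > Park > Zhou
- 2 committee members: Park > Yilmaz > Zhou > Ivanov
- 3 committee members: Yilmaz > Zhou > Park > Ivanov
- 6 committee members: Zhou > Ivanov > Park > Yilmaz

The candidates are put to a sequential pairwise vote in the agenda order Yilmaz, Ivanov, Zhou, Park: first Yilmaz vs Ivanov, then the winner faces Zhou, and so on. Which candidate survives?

Zhou

Round 1: Yilmaz vs Ivanov — 5–8, Ivanov advances.
Round 2: Ivanov vs Zhou — 2–11, Zhou advances.
Round 3: Zhou vs Park — 9–4, Zhou advances.
Zhou survives the agenda.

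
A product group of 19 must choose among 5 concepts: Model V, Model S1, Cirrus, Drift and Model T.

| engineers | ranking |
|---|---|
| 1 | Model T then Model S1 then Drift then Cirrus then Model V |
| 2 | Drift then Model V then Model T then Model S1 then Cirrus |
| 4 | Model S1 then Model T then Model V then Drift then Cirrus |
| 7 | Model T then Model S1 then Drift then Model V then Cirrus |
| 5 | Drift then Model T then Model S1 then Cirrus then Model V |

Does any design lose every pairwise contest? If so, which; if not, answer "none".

Pairwise majorities:
Model V vs Model S1: 2 to 17, Model S1.
Model V vs Cirrus: Model V is ranked higher on 2+4+7 = 13 ballots, Cirrus on 6. Model V wins 13–6.
Model V vs Drift: Model V is ranked higher on 4 ballots, Drift on 15. Drift wins 15–4.
Model V vs Model T: Model T, 17–2.
Model S1–Cirrus: Model S1 19–0.
Model S1 vs Drift: Model S1 is ranked higher on 1+4+7 = 12 ballots, Drift on 7. Model S1 wins 12–7.
Model S1 vs Model T: 4 for Model S1, 15 for Model T — Model T by 15–4.
Cirrus vs Drift: Drift wins 19–0.
Cirrus vs Model T: Cirrus preferred on 0 ballots; Model T wins 19–0.
Drift vs Model T: Drift is ranked higher on 2+5 = 7 ballots, Model T on 12. Model T wins 12–7.
Cirrus loses to every other design — it is the Condorcet loser.

Cirrus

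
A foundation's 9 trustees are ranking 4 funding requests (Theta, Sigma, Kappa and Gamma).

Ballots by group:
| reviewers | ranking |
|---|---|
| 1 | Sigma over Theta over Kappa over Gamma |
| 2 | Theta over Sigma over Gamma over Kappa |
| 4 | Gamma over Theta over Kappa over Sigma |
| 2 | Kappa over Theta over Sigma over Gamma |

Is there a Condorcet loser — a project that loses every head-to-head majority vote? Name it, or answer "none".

none

Head-to-head results (9 reviewers):
Theta–Sigma: Theta 8–1.
Theta vs Kappa: Theta is ranked higher on 1+2+4 = 7 ballots, Kappa on 2. Theta wins 7–2.
Theta vs Gamma: 5 to 4, Theta.
Sigma–Kappa: Kappa 6–3.
Sigma vs Gamma: 5 to 4, Sigma.
Kappa vs Gamma: Kappa is ranked higher on 1+2 = 3 ballots, Gamma on 6. Gamma wins 6–3.
Each project has at least one pairwise win (Theta beats Sigma; Sigma beats Gamma; Kappa beats Sigma; Gamma beats Kappa) — no Condorcet loser.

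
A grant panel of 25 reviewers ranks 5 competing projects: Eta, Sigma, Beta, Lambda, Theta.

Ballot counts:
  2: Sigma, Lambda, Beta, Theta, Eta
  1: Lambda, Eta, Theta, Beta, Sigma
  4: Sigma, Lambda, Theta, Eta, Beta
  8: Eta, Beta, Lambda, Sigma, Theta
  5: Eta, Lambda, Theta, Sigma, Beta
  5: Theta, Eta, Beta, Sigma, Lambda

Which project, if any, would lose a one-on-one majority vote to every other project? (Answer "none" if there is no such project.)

Pairwise majorities:
Eta vs Sigma: Eta is ranked higher on 1+8+5+5 = 19 ballots, Sigma on 6. Eta wins 19–6.
Eta vs Beta: 1+4+8+5+5 = 23 for Eta, 2 for Beta — Eta by 23–2.
Eta vs Lambda: Eta, 18–7.
Eta vs Theta: Eta, 14–11.
Sigma vs Beta: 11 to 14, Beta.
Sigma vs Lambda: Sigma preferred on 2+4+5 = 11 ballots; Lambda wins 14–11.
Sigma vs Theta: 14 to 11, Sigma.
Beta vs Lambda: Beta wins 13–12.
Beta–Theta: Theta 15–10.
Lambda vs Theta: 2+1+4+8+5 = 20 for Lambda, 5 for Theta — Lambda by 20–5.
Each project has at least one pairwise win (Eta beats Sigma; Sigma beats Theta; Beta beats Sigma; Lambda beats Sigma; Theta beats Beta) — no Condorcet loser.

none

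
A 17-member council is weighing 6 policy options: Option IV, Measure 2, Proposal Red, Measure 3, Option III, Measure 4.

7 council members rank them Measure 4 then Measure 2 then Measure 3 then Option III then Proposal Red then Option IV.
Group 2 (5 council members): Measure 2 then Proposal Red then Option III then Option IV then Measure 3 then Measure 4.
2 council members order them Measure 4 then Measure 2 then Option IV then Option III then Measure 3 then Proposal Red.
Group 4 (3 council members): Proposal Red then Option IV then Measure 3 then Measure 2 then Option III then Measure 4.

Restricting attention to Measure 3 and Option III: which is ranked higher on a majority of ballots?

Measure 3

Ballots ranking Measure 3 above Option III: 7 + 3 = 10.
Ballots ranking Option III above Measure 3: 17 − 10 = 7.
Measure 3 wins the head-to-head 10–7.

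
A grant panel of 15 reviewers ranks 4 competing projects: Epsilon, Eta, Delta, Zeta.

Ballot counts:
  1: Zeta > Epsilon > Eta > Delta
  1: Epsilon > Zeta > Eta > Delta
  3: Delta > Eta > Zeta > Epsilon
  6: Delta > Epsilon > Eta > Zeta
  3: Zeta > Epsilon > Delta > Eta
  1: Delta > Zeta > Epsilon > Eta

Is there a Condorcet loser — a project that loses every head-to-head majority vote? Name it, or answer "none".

none

Head-to-head results (15 reviewers):
Epsilon–Eta: Epsilon 12–3.
Epsilon vs Delta: 5 to 10, Delta.
Epsilon vs Zeta: Epsilon preferred on 1+6 = 7 ballots; Zeta wins 8–7.
Eta vs Delta: Eta preferred on 1+1 = 2 ballots; Delta wins 13–2.
Eta–Zeta: Eta 9–6.
Delta vs Zeta: 10 to 5, Delta.
No project is winless: Epsilon beats Eta; Eta beats Zeta; Delta beats Epsilon; Zeta beats Epsilon. There is no Condorcet loser.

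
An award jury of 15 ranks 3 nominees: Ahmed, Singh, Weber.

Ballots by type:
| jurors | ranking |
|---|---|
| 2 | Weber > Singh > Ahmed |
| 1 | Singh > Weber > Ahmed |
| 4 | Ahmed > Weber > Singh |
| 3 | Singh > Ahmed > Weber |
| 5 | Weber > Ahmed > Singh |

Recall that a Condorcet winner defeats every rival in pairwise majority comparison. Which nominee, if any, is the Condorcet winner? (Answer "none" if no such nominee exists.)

Weber

Check each pair by majority over 15 ballots:
Ahmed vs Singh: 4+5 = 9 for Ahmed, 6 for Singh — Ahmed by 9–6.
Ahmed–Weber: Weber 8–7.
Singh vs Weber: Singh is ranked higher on 1+3 = 4 ballots, Weber on 11. Weber wins 11–4.
Weber wins every pairwise contest, so Weber is the Condorcet winner.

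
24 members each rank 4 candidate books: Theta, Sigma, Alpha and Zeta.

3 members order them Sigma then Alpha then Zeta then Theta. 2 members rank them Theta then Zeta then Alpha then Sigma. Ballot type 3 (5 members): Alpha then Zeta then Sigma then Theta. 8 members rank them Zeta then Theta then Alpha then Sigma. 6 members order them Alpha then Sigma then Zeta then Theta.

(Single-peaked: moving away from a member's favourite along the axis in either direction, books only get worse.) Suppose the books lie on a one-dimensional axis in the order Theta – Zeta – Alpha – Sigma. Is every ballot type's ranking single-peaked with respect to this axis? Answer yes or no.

Axis positions: Theta=1, Zeta=2, Alpha=3, Sigma=4.
Ballot type 1 (peak Sigma at position 4): ranking walks positions 4-3-2-1, expanding outward from the peak — single-peaked.
Ballot type 2 (peak Theta at position 1): ranking walks positions 1-2-3-4, expanding outward from the peak — single-peaked.
Ballot type 3 (peak Alpha at position 3): ranking walks positions 3-2-4-1, expanding outward from the peak — single-peaked.
Ballot type 4 (peak Zeta at position 2): ranking walks positions 2-1-3-4, expanding outward from the peak — single-peaked.
Ballot type 5 (peak Alpha at position 3): ranking walks positions 3-4-2-1, expanding outward from the peak — single-peaked.
Every ranking is single-peaked on this axis.

yes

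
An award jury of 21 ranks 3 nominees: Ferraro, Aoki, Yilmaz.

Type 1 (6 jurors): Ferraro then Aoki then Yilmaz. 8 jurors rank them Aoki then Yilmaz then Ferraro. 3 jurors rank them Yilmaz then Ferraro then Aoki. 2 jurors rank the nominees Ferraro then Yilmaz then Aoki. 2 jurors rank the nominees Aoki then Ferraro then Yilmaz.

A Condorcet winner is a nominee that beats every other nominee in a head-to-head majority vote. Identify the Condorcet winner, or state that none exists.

none

Head-to-head results (21 jurors):
Ferraro vs Aoki: Ferraro wins 11–10.
Ferraro vs Yilmaz: Yilmaz wins 11–10.
Aoki–Yilmaz: Aoki 16–5.
Every nominee loses at least once (Ferraro loses to Yilmaz; Aoki loses to Ferraro; Yilmaz loses to Aoki). The majority relation contains the cycle Ferraro > Aoki > Yilmaz > Ferraro, so there is no Condorcet winner.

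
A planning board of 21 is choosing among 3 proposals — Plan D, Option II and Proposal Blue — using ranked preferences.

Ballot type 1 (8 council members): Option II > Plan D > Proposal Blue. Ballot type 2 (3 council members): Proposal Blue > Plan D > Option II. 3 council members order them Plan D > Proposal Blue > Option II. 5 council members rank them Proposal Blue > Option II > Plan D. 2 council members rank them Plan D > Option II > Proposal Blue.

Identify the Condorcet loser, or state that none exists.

Pairwise majorities:
Plan D vs Option II: Option II wins 13–8.
Plan D vs Proposal Blue: Plan D wins 13–8.
Option II vs Proposal Blue: 10 to 11, Proposal Blue.
No option is winless: Plan D beats Proposal Blue; Option II beats Plan D; Proposal Blue beats Option II. There is no Condorcet loser.

none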